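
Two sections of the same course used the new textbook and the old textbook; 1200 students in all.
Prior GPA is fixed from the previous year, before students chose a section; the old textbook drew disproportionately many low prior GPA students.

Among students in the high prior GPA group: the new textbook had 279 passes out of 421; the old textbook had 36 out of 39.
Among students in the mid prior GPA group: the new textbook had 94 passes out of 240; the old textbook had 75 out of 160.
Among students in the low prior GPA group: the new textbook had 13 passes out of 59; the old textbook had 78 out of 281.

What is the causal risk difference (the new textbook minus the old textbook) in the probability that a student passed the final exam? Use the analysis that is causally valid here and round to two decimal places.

-0.14

Prior GPA band is set before the teaching method has any effect — it is not caused by the teaching method — and it independently drives the outcome. That makes it a confounder, so the causal comparison is within prior GPA band levels.
Adjusting over the population distribution of prior GPA band: 0.383·(0.663−0.923) + 0.333·(0.392−0.469) + 0.283·(0.220−0.278) = -0.142.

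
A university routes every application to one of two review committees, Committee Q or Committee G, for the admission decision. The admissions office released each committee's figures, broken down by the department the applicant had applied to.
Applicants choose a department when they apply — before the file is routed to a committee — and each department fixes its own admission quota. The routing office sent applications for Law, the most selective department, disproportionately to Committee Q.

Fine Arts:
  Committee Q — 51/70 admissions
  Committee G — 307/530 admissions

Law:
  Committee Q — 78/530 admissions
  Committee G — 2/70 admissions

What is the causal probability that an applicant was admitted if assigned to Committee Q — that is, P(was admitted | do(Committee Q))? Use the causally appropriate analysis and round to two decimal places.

0.44

The imbalance in department arose from how applicants were allocated, not from anything the review committee did; and department independently affects the outcome. The pooled gap is confounded — condition on department.
Standardising Committee Q to the population department mix: 0.500·51/70 + 0.500·78/530 = 0.438.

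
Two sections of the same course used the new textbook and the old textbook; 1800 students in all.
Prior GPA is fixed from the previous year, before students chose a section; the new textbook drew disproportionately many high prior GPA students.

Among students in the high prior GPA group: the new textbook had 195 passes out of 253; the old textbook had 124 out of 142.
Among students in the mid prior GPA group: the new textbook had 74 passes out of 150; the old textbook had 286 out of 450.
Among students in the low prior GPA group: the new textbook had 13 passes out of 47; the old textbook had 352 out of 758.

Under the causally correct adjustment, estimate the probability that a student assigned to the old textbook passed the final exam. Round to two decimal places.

the old textbook is higher inside every prior GPA band stratum but the new textbook is higher in aggregate. Whether to stratify depends on how prior GPA band relates to the teaching method.
Here prior GPA band is a common cause — it drives both which teaching method a case falls under and the outcome. The crude comparison mixes populations; the stratum-specific rates are the causally relevant ones.
Standardising the old textbook to the population prior GPA band mix: 0.219·124/142 + 0.333·286/450 + 0.447·352/758 = 0.611.

0.61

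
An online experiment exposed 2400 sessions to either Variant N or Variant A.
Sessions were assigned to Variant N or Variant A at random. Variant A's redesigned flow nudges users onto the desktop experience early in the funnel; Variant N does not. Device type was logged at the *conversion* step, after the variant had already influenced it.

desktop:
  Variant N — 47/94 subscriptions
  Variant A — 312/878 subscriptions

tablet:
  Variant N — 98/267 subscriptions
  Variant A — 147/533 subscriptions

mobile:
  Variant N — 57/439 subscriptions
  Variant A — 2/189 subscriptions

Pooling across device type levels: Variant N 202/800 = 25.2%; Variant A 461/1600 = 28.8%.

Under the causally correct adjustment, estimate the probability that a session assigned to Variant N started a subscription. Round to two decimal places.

The stratified and pooled comparisons disagree (Variant N wins within each device type; Variant A wins overall), so the answer turns on the causal role of device type.
Device type here is a post-treatment variable shaped by the variant; conditioning on it would introduce bias rather than remove it. The overall comparison is the causal one.
So P(outcome | do(Variant N)) is just the pooled rate for Variant N: 202/800 = 0.253.

0.25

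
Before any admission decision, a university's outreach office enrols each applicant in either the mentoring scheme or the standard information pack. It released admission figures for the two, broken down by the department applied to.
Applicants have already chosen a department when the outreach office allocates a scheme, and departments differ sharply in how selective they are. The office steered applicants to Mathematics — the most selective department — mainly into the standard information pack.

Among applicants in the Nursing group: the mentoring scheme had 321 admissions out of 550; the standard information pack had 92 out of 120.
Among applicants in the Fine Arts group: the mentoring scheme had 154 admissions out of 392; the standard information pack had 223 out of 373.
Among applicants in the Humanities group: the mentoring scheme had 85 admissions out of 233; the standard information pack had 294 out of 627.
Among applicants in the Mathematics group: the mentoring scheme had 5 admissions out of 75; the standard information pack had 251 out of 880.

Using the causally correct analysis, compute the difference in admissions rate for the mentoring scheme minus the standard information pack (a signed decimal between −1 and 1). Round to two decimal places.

-0.18

The department-specific comparison favours the standard information pack throughout, but the pooled figures favour the mentoring scheme. The question is whether to condition on department.
Since department is a pre-existing factor (not a product of the outreach scheme) and it affects the outcome on its own, it is a confounder. The stratified rates, not the pooled rate, identify the causal effect.
Adjusting over the population distribution of department: 0.206·(0.584−0.767) + 0.235·(0.393−0.598) + 0.265·(0.365−0.469) + 0.294·(0.067−0.285) = -0.178.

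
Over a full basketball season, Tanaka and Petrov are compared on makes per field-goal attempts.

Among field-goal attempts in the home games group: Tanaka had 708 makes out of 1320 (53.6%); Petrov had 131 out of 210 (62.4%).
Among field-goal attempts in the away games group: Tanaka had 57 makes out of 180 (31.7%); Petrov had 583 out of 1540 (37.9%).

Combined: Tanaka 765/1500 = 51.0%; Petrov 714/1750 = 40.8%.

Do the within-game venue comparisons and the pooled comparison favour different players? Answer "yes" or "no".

Within each game venue level (home games 53.6% vs 62.4%; away games 31.7% vs 37.9%), Petrov has the higher rate every time. Pooled: 51.0% vs 40.8% — Tanaka has the higher rate overall. The two comparisons disagree.

yes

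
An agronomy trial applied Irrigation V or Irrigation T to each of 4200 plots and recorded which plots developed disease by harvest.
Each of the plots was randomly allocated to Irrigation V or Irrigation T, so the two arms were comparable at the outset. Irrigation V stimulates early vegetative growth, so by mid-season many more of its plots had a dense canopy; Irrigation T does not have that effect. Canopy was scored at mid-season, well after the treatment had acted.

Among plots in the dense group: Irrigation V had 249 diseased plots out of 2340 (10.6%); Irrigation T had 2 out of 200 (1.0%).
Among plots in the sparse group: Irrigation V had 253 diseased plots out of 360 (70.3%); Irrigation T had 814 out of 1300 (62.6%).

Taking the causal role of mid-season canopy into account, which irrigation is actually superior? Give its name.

The mid-season canopy-specific comparison favours Irrigation T throughout, but the pooled figures favour Irrigation V. The question is whether to condition on mid-season canopy.
Mid-season canopy is recorded after the irrigation and is itself shifted by it — it sits on the causal path from irrigation to outcome. Conditioning on a mediator would strip out part of the effect we want; the pooled comparison gives the total causal effect.
Pooled: Irrigation V 18.6% vs Irrigation T 54.4%; Irrigation V is lower overall.

Irrigation V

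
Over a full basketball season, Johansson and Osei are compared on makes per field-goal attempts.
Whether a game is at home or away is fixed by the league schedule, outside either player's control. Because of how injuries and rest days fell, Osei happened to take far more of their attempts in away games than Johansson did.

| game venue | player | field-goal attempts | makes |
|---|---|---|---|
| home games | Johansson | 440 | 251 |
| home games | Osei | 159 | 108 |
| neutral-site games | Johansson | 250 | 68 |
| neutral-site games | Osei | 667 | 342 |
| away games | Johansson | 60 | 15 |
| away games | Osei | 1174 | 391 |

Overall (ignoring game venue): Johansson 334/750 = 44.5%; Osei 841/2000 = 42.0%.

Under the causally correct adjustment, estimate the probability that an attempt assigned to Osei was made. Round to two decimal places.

0.47

Game venue is set before the player has any effect — it is not caused by the player — and it independently drives the outcome. That makes it a confounder, so the causal comparison is within game venue levels.
Standardising Osei to the population game venue mix: 0.218·108/159 + 0.333·342/667 + 0.449·391/1174 = 0.468.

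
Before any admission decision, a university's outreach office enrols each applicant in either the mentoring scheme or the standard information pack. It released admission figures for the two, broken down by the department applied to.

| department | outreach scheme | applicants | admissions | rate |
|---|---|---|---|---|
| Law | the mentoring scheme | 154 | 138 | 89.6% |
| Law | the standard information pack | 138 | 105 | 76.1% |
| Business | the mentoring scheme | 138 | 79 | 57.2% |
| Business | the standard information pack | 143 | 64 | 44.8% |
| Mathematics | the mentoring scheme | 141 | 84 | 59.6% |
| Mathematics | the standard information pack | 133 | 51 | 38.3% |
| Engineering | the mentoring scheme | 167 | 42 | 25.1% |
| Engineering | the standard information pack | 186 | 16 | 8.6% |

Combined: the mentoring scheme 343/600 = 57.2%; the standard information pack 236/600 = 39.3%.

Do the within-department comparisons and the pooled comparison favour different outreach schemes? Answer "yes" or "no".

no

Within each department level (Law 89.6% vs 76.1%; Business 57.2% vs 44.8%; Mathematics 59.6% vs 38.3%; Engineering 25.1% vs 8.6%), the mentoring scheme has the higher rate every time. Pooled: 57.2% vs 39.3% — the mentoring scheme has the higher rate overall. They agree.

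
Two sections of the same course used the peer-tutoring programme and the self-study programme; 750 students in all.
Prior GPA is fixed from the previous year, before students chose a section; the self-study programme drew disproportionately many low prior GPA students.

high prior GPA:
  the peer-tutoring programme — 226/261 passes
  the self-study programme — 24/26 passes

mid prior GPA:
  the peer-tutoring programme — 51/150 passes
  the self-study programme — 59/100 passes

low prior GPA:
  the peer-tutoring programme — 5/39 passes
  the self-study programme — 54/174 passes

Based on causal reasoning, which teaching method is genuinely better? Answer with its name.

Within every prior GPA band level the self-study programme has the higher rate, yet pooled the peer-tutoring programme does — Simpson's reversal.
Here prior GPA band is a common cause — it drives both which teaching method a case falls under and the outcome. The crude comparison mixes populations; the stratum-specific rates are the causally relevant ones.
Within each level — high prior GPA: 86.6% vs 92.3%; mid prior GPA: 34.0% vs 59.0%; low prior GPA: 12.8% vs 31.0% — the self-study programme is higher every time.

the self-study programme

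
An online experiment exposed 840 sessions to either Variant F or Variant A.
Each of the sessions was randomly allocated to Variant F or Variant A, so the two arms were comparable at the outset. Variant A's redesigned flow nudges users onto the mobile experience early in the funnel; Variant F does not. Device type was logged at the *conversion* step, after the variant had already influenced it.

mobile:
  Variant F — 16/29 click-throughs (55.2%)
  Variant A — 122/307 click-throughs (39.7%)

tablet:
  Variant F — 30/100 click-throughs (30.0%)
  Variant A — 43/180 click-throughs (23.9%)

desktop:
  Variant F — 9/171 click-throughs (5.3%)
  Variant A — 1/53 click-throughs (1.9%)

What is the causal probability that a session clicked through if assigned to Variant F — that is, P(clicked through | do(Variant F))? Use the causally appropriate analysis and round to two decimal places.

The device type-specific comparison favours Variant F throughout, but the pooled figures favour Variant A. The question is whether to condition on device type.
Device type here is a post-treatment variable shaped by the variant; conditioning on it would introduce bias rather than remove it. The overall comparison is the causal one.
So P(outcome | do(Variant F)) is just the pooled rate for Variant F: 55/300 = 0.183.

0.18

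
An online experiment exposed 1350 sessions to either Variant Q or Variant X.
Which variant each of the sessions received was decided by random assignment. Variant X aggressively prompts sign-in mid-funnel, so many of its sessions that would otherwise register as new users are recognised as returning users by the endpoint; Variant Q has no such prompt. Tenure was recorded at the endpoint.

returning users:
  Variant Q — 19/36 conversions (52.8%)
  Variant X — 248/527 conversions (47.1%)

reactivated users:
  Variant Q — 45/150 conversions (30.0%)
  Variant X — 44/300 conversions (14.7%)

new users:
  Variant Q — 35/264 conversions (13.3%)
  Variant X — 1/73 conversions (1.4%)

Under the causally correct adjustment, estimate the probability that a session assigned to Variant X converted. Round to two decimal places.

Variant Q is higher inside every user tenure stratum but Variant X is higher in aggregate. Whether to stratify depends on how user tenure relates to the variant.
The distribution of user tenure is itself part of what the variant does — it is an intermediate outcome. Holding it fixed would remove that part of the effect; the total effect is the pooled difference.
So P(outcome | do(Variant X)) is just the pooled rate for Variant X: 293/900 = 0.326.

0.33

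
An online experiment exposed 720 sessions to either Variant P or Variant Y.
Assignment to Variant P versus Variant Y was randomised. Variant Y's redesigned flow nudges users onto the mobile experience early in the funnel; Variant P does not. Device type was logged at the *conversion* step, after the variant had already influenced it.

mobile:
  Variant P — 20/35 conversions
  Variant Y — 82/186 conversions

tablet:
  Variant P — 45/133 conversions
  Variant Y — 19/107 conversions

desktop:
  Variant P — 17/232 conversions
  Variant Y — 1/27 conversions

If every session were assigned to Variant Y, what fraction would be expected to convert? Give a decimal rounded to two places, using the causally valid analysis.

0.32

Device type here is a post-treatment variable shaped by the variant; conditioning on it would introduce bias rather than remove it. The overall comparison is the causal one.
So P(outcome | do(Variant Y)) is just the pooled rate for Variant Y: 102/320 = 0.319.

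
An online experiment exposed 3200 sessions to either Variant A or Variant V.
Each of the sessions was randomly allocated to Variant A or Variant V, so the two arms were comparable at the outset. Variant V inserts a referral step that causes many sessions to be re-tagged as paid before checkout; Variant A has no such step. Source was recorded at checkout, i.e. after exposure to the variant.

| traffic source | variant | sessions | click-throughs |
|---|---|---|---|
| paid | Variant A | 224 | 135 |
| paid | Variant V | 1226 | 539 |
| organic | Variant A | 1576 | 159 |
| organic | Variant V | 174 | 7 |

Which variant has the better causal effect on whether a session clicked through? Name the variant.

Variant V

Traffic source here is a post-treatment variable shaped by the variant; conditioning on it would introduce bias rather than remove it. The overall comparison is the causal one.
Pooled: Variant A 16.3% vs Variant V 39.0%; Variant V is higher overall.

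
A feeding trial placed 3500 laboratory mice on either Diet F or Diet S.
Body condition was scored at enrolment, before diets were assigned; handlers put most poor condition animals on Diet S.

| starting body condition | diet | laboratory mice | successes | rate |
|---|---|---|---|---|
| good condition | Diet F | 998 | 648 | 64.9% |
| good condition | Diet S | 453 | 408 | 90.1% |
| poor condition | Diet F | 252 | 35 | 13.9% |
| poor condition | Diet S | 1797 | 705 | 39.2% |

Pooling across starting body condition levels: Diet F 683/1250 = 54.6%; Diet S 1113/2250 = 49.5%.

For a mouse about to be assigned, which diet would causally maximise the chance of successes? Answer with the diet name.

Diet S

The stratified and pooled comparisons disagree (Diet S wins within each starting body condition; Diet F wins overall), so the answer turns on the causal role of starting body condition.
Since starting body condition is a pre-existing factor (not a product of the diet) and it affects the outcome on its own, it is a confounder. The stratified rates, not the pooled rate, identify the causal effect.
Within each level — good condition: 64.9% vs 90.1%; poor condition: 13.9% vs 39.2% — Diet S is higher every time.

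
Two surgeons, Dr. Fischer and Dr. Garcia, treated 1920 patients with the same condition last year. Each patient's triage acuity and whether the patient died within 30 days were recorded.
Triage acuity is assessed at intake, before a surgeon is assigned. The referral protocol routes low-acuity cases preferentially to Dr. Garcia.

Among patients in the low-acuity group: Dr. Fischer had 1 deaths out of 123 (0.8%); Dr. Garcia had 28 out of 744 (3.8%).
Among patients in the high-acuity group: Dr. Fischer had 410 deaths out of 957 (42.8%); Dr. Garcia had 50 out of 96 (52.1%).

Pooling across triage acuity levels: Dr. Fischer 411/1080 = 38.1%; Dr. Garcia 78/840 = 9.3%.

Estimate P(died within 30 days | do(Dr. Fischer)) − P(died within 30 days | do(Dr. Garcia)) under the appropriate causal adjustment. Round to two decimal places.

Within every triage acuity level Dr. Fischer has the lower rate, yet pooled Dr. Garcia does — Simpson's reversal.
Triage acuity satisfies the back-door criterion: it is not a descendant of the surgeon, and it blocks the spurious path from surgeon to outcome. Adjusting for it (i.e., using the within-triage acuity rates) gives the causal effect.
Adjusting over the population distribution of triage acuity: 0.452·(0.008−0.038) + 0.548·(0.428−0.521) = -0.064.

-0.06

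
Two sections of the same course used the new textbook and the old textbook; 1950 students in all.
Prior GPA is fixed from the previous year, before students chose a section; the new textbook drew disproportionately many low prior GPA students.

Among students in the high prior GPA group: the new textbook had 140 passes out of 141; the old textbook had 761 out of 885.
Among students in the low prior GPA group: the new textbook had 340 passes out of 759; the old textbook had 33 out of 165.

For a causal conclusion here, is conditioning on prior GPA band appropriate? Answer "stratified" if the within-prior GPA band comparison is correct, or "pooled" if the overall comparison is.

stratified

Within every prior GPA band level the new textbook has the higher rate, yet pooled the old textbook does — Simpson's reversal.
Prior GPA band differs across teaching methods for reasons unrelated to any effect of the teaching method itself, and it separately predicts the outcome — a classic confounder. We must compare within prior GPA band levels.
Within each level — high prior GPA: 99.3% vs 86.0%; low prior GPA: 44.8% vs 20.0% — the new textbook is higher every time.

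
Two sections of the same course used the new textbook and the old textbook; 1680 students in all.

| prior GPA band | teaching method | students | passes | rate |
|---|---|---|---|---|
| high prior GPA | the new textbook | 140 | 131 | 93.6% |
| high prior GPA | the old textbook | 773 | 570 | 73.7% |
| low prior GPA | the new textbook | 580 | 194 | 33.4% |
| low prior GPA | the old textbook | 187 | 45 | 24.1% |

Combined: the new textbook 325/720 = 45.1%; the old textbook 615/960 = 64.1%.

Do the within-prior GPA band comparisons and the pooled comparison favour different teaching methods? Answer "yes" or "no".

yes

Within each prior GPA band level (high prior GPA 93.6% vs 73.7%; low prior GPA 33.4% vs 24.1%), the new textbook has the higher rate every time. Pooled: 45.1% vs 64.1% — the old textbook has the higher rate overall. The two comparisons disagree.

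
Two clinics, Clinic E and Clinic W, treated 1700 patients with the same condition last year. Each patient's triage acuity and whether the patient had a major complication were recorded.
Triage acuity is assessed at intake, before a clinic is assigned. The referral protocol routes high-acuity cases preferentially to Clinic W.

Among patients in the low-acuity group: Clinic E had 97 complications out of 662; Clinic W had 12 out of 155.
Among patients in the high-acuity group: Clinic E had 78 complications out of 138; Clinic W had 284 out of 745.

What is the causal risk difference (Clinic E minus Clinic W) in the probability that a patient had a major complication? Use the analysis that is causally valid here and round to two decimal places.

+0.13

The stratified and pooled comparisons disagree (Clinic W wins within each triage acuity; Clinic E wins overall), so the answer turns on the causal role of triage acuity.
Triage acuity differs across clinics for reasons unrelated to any effect of the clinic itself, and it separately predicts the outcome — a classic confounder. We must compare within triage acuity levels.
Adjusting over the population distribution of triage acuity: 0.481·(0.147−0.077) + 0.519·(0.565−0.381) = +0.129.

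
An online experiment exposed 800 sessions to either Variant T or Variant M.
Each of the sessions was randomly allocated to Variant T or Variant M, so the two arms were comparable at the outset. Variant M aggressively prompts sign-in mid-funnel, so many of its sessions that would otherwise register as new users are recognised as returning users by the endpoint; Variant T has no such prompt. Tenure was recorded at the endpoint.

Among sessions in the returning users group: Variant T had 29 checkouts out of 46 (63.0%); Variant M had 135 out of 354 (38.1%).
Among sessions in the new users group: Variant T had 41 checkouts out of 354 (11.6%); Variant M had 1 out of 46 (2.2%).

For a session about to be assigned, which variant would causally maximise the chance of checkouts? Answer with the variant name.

Variant T is higher inside every user tenure stratum but Variant M is higher in aggregate. Whether to stratify depends on how user tenure relates to the variant.
Because the variant influences user tenure, user tenure is a post-treatment mediator, not a confounder. Stratifying on it would bias the estimate; the causal effect is the crude pooled difference.
Pooled: Variant T 17.5% vs Variant M 34.0%; Variant M is higher overall.

Variant M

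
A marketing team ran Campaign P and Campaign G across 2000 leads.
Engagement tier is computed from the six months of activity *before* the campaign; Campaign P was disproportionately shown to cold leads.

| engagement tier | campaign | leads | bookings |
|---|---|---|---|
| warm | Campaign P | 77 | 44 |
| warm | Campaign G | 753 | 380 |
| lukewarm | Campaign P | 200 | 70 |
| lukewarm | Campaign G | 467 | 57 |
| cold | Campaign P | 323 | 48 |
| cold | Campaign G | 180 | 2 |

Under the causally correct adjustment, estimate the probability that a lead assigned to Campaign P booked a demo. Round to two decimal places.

The engagement tier-specific comparison favours Campaign P throughout, but the pooled figures favour Campaign G. The question is whether to condition on engagement tier.
Engagement tier satisfies the back-door criterion: it is not a descendant of the campaign, and it blocks the spurious path from campaign to outcome. Adjusting for it (i.e., using the within-engagement tier rates) gives the causal effect.
Standardising Campaign P to the population engagement tier mix: 0.415·44/77 + 0.334·70/200 + 0.252·48/323 = 0.391.

0.39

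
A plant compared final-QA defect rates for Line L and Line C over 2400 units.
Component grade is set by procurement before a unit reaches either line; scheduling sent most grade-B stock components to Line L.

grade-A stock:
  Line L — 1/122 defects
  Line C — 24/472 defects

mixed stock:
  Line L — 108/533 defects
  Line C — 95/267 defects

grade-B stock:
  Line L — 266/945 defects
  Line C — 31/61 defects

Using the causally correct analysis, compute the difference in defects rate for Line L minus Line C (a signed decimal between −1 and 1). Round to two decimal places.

Line L is lower inside every component grade stratum but Line C is lower in aggregate. Whether to stratify depends on how component grade relates to the line.
Component grade is set before the line has any effect — it is not caused by the line — and it independently drives the outcome. That makes it a confounder, so the causal comparison is within component grade levels.
Adjusting over the population distribution of component grade: 0.247·(0.008−0.051) + 0.333·(0.203−0.356) + 0.419·(0.281−0.508) = -0.157.

-0.16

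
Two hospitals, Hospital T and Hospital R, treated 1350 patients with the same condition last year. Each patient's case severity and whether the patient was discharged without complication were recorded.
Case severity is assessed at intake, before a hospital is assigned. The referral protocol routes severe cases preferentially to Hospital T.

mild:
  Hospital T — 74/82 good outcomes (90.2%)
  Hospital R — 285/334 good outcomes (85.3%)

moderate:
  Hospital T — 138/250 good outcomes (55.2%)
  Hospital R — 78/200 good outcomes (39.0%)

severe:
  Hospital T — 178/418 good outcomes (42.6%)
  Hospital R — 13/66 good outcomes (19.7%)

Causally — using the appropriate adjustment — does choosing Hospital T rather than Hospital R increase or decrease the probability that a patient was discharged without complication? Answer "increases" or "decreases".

The case severity-specific comparison favours Hospital T throughout, but the pooled figures favour Hospital R. The question is whether to condition on case severity.
The imbalance in case severity arose from how patients were allocated, not from anything the hospital did; and case severity independently affects the outcome. The pooled gap is confounded — condition on case severity.
Within each level — mild: 90.2% vs 85.3%; moderate: 55.2% vs 39.0%; severe: 42.6% vs 19.7% — Hospital T is higher every time.

increases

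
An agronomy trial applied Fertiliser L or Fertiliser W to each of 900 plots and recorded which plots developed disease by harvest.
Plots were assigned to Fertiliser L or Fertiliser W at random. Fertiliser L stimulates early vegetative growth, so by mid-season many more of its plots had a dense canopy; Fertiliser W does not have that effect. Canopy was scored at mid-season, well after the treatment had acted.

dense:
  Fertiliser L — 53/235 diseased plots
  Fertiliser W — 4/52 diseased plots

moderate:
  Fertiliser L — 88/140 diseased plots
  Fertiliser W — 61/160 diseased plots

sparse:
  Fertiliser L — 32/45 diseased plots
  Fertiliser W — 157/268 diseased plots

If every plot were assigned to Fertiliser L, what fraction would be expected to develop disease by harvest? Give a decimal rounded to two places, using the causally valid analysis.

0.41

Mid-season canopy here is a post-treatment variable shaped by the fertiliser; conditioning on it would introduce bias rather than remove it. The overall comparison is the causal one.
So P(outcome | do(Fertiliser L)) is just the pooled rate for Fertiliser L: 173/420 = 0.412.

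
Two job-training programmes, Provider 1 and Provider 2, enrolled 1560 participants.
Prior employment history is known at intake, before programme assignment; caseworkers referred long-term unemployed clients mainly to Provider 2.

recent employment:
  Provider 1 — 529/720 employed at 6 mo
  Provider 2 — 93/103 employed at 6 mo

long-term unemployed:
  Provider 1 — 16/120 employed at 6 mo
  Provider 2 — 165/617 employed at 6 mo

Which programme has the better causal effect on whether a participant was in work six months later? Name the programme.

The prior employment history-specific comparison favours Provider 2 throughout, but the pooled figures favour Provider 1. The question is whether to condition on prior employment history.
Nothing the programme does changes prior employment history; the imbalance is an allocation artefact. With prior employment history also predicting the outcome, the pooled figure is confounded, and the within-stratum comparison is the causal one.
Within each level — recent employment: 73.5% vs 90.3%; long-term unemployed: 13.3% vs 26.7% — Provider 2 is higher every time.

Provider 2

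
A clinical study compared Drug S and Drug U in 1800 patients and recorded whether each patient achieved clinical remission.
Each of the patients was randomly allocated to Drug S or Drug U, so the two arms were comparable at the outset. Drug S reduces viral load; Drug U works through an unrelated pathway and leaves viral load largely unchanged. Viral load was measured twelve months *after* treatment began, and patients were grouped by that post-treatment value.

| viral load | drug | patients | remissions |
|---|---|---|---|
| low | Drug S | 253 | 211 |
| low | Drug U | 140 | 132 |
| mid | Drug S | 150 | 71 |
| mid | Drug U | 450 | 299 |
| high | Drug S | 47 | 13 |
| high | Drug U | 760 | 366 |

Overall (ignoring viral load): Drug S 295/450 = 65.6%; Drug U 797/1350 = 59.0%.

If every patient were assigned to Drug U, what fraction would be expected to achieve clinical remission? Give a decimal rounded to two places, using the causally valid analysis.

0.59

The stratified and pooled comparisons disagree (Drug U wins within each viral load; Drug S wins overall), so the answer turns on the causal role of viral load.
Viral load is downstream of the drug. One should not condition on a consequence of treatment, so the overall rates are the right comparison.
So P(outcome | do(Drug U)) is just the pooled rate for Drug U: 797/1350 = 0.590.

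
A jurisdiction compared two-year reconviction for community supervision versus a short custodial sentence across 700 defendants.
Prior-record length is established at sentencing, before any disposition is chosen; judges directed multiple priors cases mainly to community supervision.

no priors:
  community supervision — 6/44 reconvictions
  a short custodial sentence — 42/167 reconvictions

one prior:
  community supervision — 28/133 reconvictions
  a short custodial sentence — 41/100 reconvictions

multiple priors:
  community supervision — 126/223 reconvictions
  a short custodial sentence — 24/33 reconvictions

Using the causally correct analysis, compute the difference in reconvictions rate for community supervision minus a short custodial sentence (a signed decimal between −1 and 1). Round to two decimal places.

-0.16

Nothing the disposition does changes prior-record length; the imbalance is an allocation artefact. With prior-record length also predicting the outcome, the pooled figure is confounded, and the within-stratum comparison is the causal one.
Adjusting over the population distribution of prior-record length: 0.301·(0.136−0.251) + 0.333·(0.211−0.410) + 0.366·(0.565−0.727) = -0.160.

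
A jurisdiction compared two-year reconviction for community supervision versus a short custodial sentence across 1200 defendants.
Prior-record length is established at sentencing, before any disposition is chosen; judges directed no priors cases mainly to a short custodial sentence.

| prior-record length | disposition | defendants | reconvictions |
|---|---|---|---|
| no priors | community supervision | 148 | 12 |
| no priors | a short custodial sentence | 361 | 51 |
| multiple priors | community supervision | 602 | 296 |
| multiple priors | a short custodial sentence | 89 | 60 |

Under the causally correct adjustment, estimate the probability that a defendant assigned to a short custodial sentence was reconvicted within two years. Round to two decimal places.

0.45

community supervision is lower inside every prior-record length stratum but a short custodial sentence is lower in aggregate. Whether to stratify depends on how prior-record length relates to the disposition.
Prior-record length satisfies the back-door criterion: it is not a descendant of the disposition, and it blocks the spurious path from disposition to outcome. Adjusting for it (i.e., using the within-prior-record length rates) gives the causal effect.
Standardising a short custodial sentence to the population prior-record length mix: 0.424·51/361 + 0.576·60/89 = 0.448.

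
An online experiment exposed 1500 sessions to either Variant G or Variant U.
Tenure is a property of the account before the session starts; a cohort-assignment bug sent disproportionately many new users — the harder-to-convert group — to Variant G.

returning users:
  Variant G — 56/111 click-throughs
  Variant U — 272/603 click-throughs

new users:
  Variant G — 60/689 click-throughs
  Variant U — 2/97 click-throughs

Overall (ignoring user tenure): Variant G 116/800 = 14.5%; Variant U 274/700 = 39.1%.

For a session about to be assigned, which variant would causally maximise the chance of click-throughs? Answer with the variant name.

Variant G

The stratified and pooled comparisons disagree (Variant G wins within each user tenure; Variant U wins overall), so the answer turns on the causal role of user tenure.
User tenure differs across variants for reasons unrelated to any effect of the variant itself, and it separately predicts the outcome — a classic confounder. We must compare within user tenure levels.
Within each level — returning users: 50.5% vs 45.1%; new users: 8.7% vs 2.1% — Variant G is higher every time.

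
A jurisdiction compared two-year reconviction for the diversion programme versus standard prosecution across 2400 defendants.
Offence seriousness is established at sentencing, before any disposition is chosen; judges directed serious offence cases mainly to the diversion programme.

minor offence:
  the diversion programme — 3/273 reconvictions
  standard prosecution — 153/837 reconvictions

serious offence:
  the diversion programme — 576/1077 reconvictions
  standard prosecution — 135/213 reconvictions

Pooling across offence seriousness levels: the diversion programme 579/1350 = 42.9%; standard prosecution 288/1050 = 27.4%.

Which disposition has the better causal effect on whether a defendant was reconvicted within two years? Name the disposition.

Offence seriousness satisfies the back-door criterion: it is not a descendant of the disposition, and it blocks the spurious path from disposition to outcome. Adjusting for it (i.e., using the within-offence seriousness rates) gives the causal effect.
Within each level — minor offence: 1.1% vs 18.3%; serious offence: 53.5% vs 63.4% — the diversion programme is lower every time.

the diversion programme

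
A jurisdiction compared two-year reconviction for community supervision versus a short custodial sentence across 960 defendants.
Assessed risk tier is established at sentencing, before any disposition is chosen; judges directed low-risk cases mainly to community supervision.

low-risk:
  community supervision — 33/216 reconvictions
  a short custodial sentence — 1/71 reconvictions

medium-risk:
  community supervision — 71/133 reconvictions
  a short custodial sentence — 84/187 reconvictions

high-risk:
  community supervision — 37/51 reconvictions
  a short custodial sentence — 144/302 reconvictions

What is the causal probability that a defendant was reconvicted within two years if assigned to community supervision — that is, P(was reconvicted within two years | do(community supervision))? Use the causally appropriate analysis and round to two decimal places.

Assessed risk tier is set before the disposition has any effect — it is not caused by the disposition — and it independently drives the outcome. That makes it a confounder, so the causal comparison is within assessed risk tier levels.
Standardising community supervision to the population assessed risk tier mix: 0.299·33/216 + 0.333·71/133 + 0.368·37/51 = 0.490.

0.49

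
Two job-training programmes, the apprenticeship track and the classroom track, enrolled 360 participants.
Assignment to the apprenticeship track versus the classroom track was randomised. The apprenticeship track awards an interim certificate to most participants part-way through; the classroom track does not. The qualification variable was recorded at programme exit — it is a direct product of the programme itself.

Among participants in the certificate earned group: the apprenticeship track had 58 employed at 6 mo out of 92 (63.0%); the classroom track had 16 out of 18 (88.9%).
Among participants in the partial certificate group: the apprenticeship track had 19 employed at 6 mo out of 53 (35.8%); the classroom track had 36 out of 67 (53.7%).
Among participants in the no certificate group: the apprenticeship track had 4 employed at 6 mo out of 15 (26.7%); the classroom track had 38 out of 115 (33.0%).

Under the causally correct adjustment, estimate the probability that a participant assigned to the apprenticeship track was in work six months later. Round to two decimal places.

0.51

The stratified and pooled comparisons disagree (the classroom track wins within each qualification attained during the programme; the apprenticeship track wins overall), so the answer turns on the causal role of qualification attained during the programme.
Qualification attained during the programme here is a post-treatment variable shaped by the programme; conditioning on it would introduce bias rather than remove it. The overall comparison is the causal one.
So P(outcome | do(the apprenticeship track)) is just the pooled rate for the apprenticeship track: 81/160 = 0.506.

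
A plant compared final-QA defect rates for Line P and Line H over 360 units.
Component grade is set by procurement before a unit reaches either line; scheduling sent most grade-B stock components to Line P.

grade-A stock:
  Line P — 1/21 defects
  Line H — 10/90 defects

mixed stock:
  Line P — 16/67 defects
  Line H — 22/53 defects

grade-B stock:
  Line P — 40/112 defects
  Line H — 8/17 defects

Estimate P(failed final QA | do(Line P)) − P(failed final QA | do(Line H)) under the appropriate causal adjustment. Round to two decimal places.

-0.12

Line P is lower inside every component grade stratum but Line H is lower in aggregate. Whether to stratify depends on how component grade relates to the line.
Here component grade is a common cause — it drives both which line a case falls under and the outcome. The crude comparison mixes populations; the stratum-specific rates are the causally relevant ones.
Adjusting over the population distribution of component grade: 0.308·(0.048−0.111) + 0.333·(0.239−0.415) + 0.358·(0.357−0.471) = -0.119.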